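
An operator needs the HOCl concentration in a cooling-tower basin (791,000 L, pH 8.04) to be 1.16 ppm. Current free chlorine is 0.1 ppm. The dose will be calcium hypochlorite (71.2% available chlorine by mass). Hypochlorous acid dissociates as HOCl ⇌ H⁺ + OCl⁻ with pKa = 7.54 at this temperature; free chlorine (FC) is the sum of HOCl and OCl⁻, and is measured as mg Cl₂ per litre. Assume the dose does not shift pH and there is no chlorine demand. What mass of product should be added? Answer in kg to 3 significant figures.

[OCl⁻]/[HOCl] = 10^(pH − pKa) = 10^(8.04 − 7.54) = 3.162; fraction as HOCl = 1/(1 + 3.162) = 0.2403.
Free chlorine required for 1.16 ppm HOCl: 1.16 / 0.2403 = 4.828 ppm.
FC to add: 4.828 − 0.1 = 4.728 mg/L as Cl₂.
Cl₂ equivalent: 4.728 mg/L × 791,000 L = 3740 g.
Product at 71.2% available Cl: 3740 / 0.712 = 5253 g.

5.25 kg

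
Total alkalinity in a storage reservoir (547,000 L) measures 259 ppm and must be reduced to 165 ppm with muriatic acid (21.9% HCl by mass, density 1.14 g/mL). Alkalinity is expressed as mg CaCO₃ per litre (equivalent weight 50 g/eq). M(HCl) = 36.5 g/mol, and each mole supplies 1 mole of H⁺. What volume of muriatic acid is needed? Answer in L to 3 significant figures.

Alkalinity to neutralize: (259 − 165) = 94 mg/L as CaCO₃ × 547,000 L = 51,420 g as CaCO₃.
Equivalents of H⁺ required: 51,420 ÷ 50 g/eq = 1028 eq = 1028 mol HCl.
Mass of HCl: 1028 × 36.5 = 37,540 g.
Mass of 21.9% solution: 37,540 / 0.219 = 171,400 g.
Volume: 171,400 g ÷ 1.14 g/mL = 150,300 mL.

150 L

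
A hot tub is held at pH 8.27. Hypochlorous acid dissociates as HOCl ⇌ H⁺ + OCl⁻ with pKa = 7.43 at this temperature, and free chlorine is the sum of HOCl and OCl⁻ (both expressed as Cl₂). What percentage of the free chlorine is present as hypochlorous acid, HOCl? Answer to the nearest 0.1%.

[OCl⁻]/[HOCl] = 10^(pH − pKa) = 10^(8.27 − 7.43) = 10^0.84 = 6.918.
Fraction as HOCl = 1 / (1 + 6.918) = 0.1263.

12.6%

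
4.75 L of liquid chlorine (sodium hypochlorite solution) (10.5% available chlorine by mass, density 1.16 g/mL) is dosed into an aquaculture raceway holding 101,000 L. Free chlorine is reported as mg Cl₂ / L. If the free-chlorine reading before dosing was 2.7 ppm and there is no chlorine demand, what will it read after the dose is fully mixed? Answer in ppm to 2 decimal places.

8.43 ppm

Mass of solution: 4.75 L × 1000 mL/L × 1.16 g/mL = 5510 g.
Available chlorine delivered: 5510 g × 0.105 = 578.5 g as Cl₂.
Concentration rise: 578.5 g / 101,000 L = 5.728 mg/L = 5.73 ppm.
Final FC: 2.7 + 5.73 = 8.43 ppm.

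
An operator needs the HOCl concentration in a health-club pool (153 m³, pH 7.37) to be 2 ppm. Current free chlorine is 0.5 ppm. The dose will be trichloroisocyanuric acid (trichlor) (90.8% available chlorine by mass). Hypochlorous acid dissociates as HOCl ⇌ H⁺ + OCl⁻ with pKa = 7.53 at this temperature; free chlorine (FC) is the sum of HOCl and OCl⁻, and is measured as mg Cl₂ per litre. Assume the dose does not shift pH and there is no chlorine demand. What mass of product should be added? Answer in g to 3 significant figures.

486 g

Volume: 153 m³ = 153,000 L.
[OCl⁻]/[HOCl] = 10^(pH − pKa) = 10^(7.37 − 7.53) = 0.6918; fraction as HOCl = 1/(1 + 0.6918) = 0.5911.
Free chlorine required for 2 ppm HOCl: 2 / 0.5911 = 3.384 ppm.
FC to add: 3.384 − 0.5 = 2.884 mg/L as Cl₂.
Cl₂ equivalent: 2.884 mg/L × 153,000 L = 441.2 g.
Product at 90.8% available Cl: 441.2 / 0.908 = 485.9 g.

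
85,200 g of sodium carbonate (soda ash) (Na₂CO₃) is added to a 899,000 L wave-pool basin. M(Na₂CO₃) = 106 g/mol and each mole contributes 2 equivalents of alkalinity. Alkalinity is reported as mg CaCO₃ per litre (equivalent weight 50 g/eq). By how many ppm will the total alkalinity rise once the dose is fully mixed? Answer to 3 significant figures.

89.4 ppm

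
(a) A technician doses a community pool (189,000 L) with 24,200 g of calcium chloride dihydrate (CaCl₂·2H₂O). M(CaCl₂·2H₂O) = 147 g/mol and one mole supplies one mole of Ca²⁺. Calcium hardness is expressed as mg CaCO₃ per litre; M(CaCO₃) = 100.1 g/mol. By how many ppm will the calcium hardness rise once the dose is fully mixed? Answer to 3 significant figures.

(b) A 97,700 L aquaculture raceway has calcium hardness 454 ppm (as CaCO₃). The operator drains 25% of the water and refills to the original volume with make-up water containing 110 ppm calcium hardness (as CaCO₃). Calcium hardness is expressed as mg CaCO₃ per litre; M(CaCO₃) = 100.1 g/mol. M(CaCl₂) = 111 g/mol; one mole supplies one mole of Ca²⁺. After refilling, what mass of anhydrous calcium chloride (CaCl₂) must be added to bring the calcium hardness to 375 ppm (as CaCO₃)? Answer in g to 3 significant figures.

(a) 87.2 ppm; (b) 758 g

(a) Moles of Ca²⁺: 24,200 g ÷ 147 g/mol = 164.6 mol.
(a) As CaCO₃: 164.6 mol × 100.1 g/mol = 16,480 g.
(a) Rise: 16,480 g / 189,000 L × 1000 = 87.19 mg/L.

(b) After draining 25% and refilling: 454 × 0.75 + 110 × 0.25 = 368 ppm.
(b) Deficit to target: 375 − 368 = 7 mg/L.
(b) As CaCO₃: 7 mg/L × 97,700 L = 683.9 g; ÷ 100.1 = 6.832 mol Ca²⁺.
(b) Mass: 6.832 × 111 = 758.4 g.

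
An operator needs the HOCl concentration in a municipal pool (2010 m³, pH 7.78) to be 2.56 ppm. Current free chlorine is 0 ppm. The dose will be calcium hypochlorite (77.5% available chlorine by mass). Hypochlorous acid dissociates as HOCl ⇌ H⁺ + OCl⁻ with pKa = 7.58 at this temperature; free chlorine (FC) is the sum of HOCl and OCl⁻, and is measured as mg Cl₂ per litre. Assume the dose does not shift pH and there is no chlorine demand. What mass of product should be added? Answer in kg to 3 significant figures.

17.2 kg

Volume: 2010 m³ = 2,010,000 L.
[OCl⁻]/[HOCl] = 10^(pH − pKa) = 10^(7.78 − 7.58) = 1.585; fraction as HOCl = 1/(1 + 1.585) = 0.3869.
Free chlorine required for 2.56 ppm HOCl: 2.56 / 0.3869 = 6.617 ppm.
FC to add: 6.617 − 0 = 6.617 mg/L as Cl₂.
Cl₂ equivalent: 6.617 mg/L × 2,010,000 L = 13,300 g.
Product at 77.5% available Cl: 13,300 / 0.775 = 17,160 g.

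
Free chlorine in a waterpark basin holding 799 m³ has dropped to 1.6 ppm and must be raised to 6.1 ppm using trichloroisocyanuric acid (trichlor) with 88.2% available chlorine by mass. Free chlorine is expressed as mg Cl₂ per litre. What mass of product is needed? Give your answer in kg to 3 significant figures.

4.08 kg

Volume: 799 m³ = 799,000 L.
Chlorine deficit: 6.1 − 1.6 = 4.5 ppm = 4.5 mg/L as Cl₂.
Cl₂ equivalent needed: 4.5 mg/L × 799,000 L = 3,596,000 mg = 3596 g.
Product at 88.2% available chlorine: 3596 / 0.882 = 4077 g.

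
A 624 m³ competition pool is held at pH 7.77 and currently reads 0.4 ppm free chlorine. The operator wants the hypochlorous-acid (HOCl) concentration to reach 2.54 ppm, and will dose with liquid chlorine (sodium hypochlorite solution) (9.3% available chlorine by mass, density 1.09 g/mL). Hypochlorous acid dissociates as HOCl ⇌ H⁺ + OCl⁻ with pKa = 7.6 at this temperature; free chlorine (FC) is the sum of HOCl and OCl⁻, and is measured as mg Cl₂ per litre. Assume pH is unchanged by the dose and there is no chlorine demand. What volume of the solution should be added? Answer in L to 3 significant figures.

36.3 L

Volume: 624 m³ = 624,000 L.
[OCl⁻]/[HOCl] = 10^(pH − pKa) = 10^(7.77 − 7.6) = 1.479; fraction as HOCl = 1/(1 + 1.479) = 0.4034.
Free chlorine required for 2.54 ppm HOCl: 2.54 / 0.4034 = 6.297 ppm.
FC to add: 6.297 − 0.4 = 5.897 mg/L as Cl₂.
Cl₂ equivalent: 5.897 mg/L × 624,000 L = 3680 g.
Product at 9.3% available Cl: 3680 / 0.093 = 39,570 g.
Volume: 39,570 g ÷ 1.09 g/mL = 36,300 mL.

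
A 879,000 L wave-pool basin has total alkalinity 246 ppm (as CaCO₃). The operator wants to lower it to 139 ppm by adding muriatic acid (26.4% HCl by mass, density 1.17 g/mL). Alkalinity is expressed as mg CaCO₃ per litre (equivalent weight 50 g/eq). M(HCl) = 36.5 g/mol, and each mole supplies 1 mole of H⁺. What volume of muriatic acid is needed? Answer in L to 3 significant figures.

Alkalinity to neutralize: (246 − 139) = 107 mg/L as CaCO₃ × 879,000 L = 94,050 g as CaCO₃.
Equivalents of H⁺ required: 94,050 ÷ 50 g/eq = 1881 eq = 1881 mol HCl.
Mass of HCl: 1881 × 36.5 = 68,660 g.
Mass of 26.4% solution: 68,660 / 0.264 = 260,100 g.
Volume: 260,100 g ÷ 1.17 g/mL = 222,300 mL.

222 L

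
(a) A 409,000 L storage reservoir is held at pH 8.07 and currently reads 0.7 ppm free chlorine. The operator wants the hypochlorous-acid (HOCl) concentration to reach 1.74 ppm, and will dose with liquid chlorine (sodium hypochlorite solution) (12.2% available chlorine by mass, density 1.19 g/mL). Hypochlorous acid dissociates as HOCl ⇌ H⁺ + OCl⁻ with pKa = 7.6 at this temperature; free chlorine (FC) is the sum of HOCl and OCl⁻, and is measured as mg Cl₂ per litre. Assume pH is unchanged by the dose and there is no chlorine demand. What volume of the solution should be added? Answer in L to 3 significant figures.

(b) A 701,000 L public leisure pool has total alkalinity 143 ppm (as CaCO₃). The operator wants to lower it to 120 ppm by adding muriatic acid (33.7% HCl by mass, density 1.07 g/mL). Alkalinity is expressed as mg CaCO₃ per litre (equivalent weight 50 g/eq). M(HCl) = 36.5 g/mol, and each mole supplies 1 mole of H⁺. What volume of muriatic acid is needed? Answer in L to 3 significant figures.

(a) [OCl⁻]/[HOCl] = 10^(pH − pKa) = 10^(8.07 − 7.6) = 2.951; fraction as HOCl = 1/(1 + 2.951) = 0.2531.
(a) Free chlorine required for 1.74 ppm HOCl: 1.74 / 0.2531 = 6.875 ppm.
(a) FC to add: 6.875 − 0.7 = 6.175 mg/L as Cl₂.
(a) Cl₂ equivalent: 6.175 mg/L × 409,000 L = 2526 g.
(a) Product at 12.2% available Cl: 2526 / 0.122 = 20,700 g.
(a) Volume: 20,700 g ÷ 1.19 g/mL = 17,400 mL.

(b) Alkalinity to neutralize: (143 − 120) = 23 mg/L as CaCO₃ × 701,000 L = 16,120 g as CaCO₃.
(b) Equivalents of H⁺ required: 16,120 ÷ 50 g/eq = 322.5 eq = 322.5 mol HCl.
(b) Mass of HCl: 322.5 × 36.5 = 11,770 g.
(b) Mass of 33.7% solution: 11,770 / 0.337 = 34,930 g.
(b) Volume: 34,930 g ÷ 1.07 g/mL = 32,640 mL.

(a) 17.4 L; (b) 32.6 L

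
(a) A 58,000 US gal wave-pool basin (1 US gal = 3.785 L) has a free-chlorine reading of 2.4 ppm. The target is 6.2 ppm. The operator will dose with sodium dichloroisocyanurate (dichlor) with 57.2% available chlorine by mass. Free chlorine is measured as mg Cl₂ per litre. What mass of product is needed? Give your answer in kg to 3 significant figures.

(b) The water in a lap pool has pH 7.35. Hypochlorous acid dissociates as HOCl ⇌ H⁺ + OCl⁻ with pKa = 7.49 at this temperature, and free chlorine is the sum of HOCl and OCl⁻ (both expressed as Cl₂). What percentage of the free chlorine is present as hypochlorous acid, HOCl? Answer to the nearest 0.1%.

(a) 1.46 kg; (b) 58.0%

(a) Volume: 58,000 US gal × 3.785 L/gal = 219,530 L.
(a) Chlorine deficit: 6.2 − 2.4 = 3.8 ppm = 3.8 mg/L as Cl₂.
(a) Cl₂ equivalent needed: 3.8 mg/L × 219,530 L = 834,200 mg = 834.2 g.
(a) Product at 57.2% available chlorine: 834.2 / 0.572 = 1458 g.

(b) [OCl⁻]/[HOCl] = 10^(pH − pKa) = 10^(7.35 − 7.49) = 10^-0.14 = 0.7244.
(b) Fraction as HOCl = 1 / (1 + 0.7244) = 0.5799.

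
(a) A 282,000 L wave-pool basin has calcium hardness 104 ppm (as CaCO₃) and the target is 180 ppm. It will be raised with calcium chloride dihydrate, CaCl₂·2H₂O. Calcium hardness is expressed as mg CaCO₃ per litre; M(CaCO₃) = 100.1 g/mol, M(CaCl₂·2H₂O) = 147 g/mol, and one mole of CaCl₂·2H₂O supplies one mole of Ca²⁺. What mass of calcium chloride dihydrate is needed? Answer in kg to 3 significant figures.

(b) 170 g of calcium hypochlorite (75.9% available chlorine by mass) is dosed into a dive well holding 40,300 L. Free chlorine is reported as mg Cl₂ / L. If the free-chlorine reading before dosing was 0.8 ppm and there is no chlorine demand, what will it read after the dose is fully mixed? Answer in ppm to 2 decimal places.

(a) 31.5 kg; (b) 4.00 ppm

(a) Hardness to add: (180 − 104) = 76 mg/L as CaCO₃ × 282,000 L = 21,430 g as CaCO₃.
(a) Moles of Ca²⁺ (1 mol Ca²⁺ ≡ 1 mol CaCO₃): 21,430 / 100.1 g/mol = 214.1 mol.
(a) Mass of CaCl₂·2H₂O: 214.1 × 147 = 31,470 g.

(b) Available chlorine delivered: 170 g × 0.759 = 129 g as Cl₂.
(b) Concentration rise: 129 g / 40,300 L = 3.202 mg/L = 3.20 ppm.
(b) Final FC: 0.8 + 3.20 = 4.00 ppm.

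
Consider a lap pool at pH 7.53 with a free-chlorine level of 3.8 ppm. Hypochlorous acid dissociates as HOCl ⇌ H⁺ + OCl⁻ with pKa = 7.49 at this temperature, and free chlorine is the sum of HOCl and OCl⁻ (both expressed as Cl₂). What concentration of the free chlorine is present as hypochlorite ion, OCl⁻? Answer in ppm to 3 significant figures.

[OCl⁻]/[HOCl] = 10^(pH − pKa) = 10^(7.53 − 7.49) = 10^0.04 = 1.096.
Fraction as HOCl = 1 / (1 + 1.096) = 0.477.
OCl⁻ = (1 − 0.477) × 3.8 ppm = 1.987 ppm.

1.99 ppm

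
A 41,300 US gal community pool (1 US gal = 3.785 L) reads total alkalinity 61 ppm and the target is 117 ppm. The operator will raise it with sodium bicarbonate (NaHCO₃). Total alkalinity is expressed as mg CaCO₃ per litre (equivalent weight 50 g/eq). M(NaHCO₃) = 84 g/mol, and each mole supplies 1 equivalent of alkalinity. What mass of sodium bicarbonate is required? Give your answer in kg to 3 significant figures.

Volume: 41,300 US gal × 3.785 L/gal = 156,320 L.
Alkalinity to add: (117 − 61) = 56 mg/L as CaCO₃ × 156,320 L = 8754 g as CaCO₃.
Equivalents: 8754 g ÷ 50 g/eq = 175.1 eq.
NaHCO₃ supplies 1 eq per mole → 175.1 mol.
Mass: 175.1 mol × 84 g/mol = 14,710 g.

14.7 kg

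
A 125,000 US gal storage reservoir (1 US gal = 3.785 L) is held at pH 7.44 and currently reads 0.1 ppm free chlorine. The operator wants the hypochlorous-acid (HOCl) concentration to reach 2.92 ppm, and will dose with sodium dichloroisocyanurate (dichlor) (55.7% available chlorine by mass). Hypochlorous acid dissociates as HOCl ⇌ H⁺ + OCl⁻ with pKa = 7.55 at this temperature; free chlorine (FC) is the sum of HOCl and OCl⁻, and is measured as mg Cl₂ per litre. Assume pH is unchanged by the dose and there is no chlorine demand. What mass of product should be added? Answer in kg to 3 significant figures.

4.32 kg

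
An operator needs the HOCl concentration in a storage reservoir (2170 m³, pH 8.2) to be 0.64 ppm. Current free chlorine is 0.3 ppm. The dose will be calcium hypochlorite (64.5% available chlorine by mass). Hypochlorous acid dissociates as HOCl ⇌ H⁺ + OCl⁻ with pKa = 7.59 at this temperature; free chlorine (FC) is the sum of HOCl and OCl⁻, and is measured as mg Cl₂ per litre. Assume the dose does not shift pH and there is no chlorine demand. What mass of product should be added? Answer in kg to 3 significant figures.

Volume: 2170 m³ = 2,170,000 L.
[OCl⁻]/[HOCl] = 10^(pH − pKa) = 10^(8.2 − 7.59) = 4.074; fraction as HOCl = 1/(1 + 4.074) = 0.1971.
Free chlorine required for 0.64 ppm HOCl: 0.64 / 0.1971 = 3.247 ppm.
FC to add: 3.247 − 0.3 = 2.947 mg/L as Cl₂.
Cl₂ equivalent: 2.947 mg/L × 2,170,000 L = 6395 g.
Product at 64.5% available Cl: 6395 / 0.645 = 9915 g.

9.92 kg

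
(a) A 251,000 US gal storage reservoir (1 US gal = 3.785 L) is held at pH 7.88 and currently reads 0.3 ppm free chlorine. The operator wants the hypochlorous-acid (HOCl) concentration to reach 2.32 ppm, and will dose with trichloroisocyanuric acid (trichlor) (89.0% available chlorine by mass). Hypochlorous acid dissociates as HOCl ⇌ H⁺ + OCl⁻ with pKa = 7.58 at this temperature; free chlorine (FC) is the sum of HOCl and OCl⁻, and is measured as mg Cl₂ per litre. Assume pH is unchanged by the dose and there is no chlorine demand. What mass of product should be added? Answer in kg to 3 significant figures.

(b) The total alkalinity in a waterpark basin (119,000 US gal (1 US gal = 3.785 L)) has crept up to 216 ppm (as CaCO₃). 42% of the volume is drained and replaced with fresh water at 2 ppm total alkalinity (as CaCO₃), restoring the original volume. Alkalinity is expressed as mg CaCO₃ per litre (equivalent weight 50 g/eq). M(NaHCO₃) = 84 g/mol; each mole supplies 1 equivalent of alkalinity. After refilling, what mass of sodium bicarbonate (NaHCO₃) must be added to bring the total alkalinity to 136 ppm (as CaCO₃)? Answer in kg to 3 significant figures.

(a) 7.10 kg; (b) 7.48 kg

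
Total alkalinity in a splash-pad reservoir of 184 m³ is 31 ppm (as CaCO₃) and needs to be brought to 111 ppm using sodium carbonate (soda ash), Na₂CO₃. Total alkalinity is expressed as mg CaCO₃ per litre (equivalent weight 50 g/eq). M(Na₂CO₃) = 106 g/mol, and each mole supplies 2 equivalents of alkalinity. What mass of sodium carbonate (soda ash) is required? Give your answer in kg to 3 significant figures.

15.6 kg

Volume: 184 m³ = 184,000 L.
Alkalinity to add: (111 − 31) = 80 mg/L as CaCO₃ × 184,000 L = 14,720 g as CaCO₃.
Equivalents: 14,720 g ÷ 50 g/eq = 294.4 eq.
Each mole of Na₂CO₃ supplies 2 eq, so 294.4 / 2 = 147.2 mol.
Mass: 147.2 mol × 106 g/mol = 15,600 g.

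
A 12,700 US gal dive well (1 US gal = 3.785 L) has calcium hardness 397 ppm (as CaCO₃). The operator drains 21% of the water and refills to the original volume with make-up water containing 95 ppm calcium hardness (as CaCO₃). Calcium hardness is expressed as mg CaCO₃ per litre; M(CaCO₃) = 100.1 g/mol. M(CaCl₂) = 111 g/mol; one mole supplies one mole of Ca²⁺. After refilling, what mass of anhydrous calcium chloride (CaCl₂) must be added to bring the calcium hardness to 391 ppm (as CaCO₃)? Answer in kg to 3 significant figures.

3.06 kg

Volume: 12,700 US gal × 3.785 L/gal = 48,070 L.
After draining 21% and refilling: 397 × 0.79 + 95 × 0.21 = 333.58 ppm.
Deficit to target: 391 − 333.58 = 57.42 mg/L.
As CaCO₃: 57.42 mg/L × 48,070 L = 2760 g; ÷ 100.1 = 27.57 mol Ca²⁺.
Mass: 27.57 × 111 = 3061 g.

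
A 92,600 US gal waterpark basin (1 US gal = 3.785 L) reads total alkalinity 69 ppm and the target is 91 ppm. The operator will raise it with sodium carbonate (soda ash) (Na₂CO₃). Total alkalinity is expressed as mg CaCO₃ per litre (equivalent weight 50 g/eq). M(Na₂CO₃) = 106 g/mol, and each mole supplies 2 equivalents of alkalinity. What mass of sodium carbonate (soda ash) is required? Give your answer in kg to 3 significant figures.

8.17 kg

Volume: 92,600 US gal × 3.785 L/gal = 350,491 L.
Alkalinity to add: (91 − 69) = 22 mg/L as CaCO₃ × 350,491 L = 7711 g as CaCO₃.
Equivalents: 7711 g ÷ 50 g/eq = 154.2 eq.
Each mole of Na₂CO₃ supplies 2 eq, so 154.2 / 2 = 77.11 mol.
Mass: 77.11 mol × 106 g/mol = 8173 g.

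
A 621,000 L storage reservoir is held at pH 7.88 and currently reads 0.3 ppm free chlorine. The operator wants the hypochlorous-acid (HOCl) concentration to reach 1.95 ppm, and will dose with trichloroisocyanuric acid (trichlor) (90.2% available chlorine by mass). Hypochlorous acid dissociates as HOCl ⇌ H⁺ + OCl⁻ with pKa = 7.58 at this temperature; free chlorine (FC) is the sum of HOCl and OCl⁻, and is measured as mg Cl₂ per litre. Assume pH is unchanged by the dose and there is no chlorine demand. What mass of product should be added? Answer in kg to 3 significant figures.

3.81 kg

[OCl⁻]/[HOCl] = 10^(pH − pKa) = 10^(7.88 − 7.58) = 1.995; fraction as HOCl = 1/(1 + 1.995) = 0.3339.
Free chlorine required for 1.95 ppm HOCl: 1.95 / 0.3339 = 5.841 ppm.
FC to add: 5.841 − 0.3 = 5.541 mg/L as Cl₂.
Cl₂ equivalent: 5.541 mg/L × 621,000 L = 3441 g.
Product at 90.2% available Cl: 3441 / 0.902 = 3815 g.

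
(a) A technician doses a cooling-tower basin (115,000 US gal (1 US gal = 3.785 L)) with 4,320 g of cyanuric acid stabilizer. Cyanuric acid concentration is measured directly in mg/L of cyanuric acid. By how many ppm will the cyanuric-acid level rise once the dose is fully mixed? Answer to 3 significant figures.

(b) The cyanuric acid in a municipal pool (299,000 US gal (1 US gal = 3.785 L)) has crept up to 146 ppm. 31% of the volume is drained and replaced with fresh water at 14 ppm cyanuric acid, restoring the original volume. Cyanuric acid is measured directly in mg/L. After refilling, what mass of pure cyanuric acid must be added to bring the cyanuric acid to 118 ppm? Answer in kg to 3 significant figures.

(a) 9.92 ppm; (b) 14.6 kg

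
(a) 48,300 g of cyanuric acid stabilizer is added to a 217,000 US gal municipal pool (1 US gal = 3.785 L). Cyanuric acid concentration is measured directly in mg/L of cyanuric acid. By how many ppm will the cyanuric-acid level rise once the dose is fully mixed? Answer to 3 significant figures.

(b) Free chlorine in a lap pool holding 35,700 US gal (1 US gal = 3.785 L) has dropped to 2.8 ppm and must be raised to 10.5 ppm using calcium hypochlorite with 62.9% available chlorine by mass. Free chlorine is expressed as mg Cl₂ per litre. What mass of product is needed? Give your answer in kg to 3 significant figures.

(a) Volume: 217,000 US gal × 3.785 L/gal = 821,345 L.
(a) Rise: 48,300 g / 821,345 L × 1000 = 58.81 mg/L.

(b) Volume: 35,700 US gal × 3.785 L/gal = 135,124 L.
(b) Chlorine deficit: 10.5 − 2.8 = 7.7 ppm = 7.7 mg/L as Cl₂.
(b) Cl₂ equivalent needed: 7.7 mg/L × 135,124 L = 1,040,000 mg = 1040 g.
(b) Product at 62.9% available chlorine: 1040 / 0.629 = 1654 g.

(a) 58.8 ppm; (b) 1.65 kg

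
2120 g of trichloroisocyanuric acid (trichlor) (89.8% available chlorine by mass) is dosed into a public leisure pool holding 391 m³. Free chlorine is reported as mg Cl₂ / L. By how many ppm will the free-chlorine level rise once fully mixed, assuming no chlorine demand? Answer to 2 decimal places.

Volume: 391 m³ = 391,000 L.
Available chlorine delivered: 2120 g × 0.898 = 1904 g as Cl₂.
Concentration rise: 1904 g / 391,000 L = 4.869 mg/L = 4.87 ppm.

4.87 ppm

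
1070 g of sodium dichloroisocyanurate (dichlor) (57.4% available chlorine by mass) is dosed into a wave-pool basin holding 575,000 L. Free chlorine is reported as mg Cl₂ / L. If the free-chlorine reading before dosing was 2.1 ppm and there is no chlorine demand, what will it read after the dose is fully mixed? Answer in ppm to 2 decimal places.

3.17 ppm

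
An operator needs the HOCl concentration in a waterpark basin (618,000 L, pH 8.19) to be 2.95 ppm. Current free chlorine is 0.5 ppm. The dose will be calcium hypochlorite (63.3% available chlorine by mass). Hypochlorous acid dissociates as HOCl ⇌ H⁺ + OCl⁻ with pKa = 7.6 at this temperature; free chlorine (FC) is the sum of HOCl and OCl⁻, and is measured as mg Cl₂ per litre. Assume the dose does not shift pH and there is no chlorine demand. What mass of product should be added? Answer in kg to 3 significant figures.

[OCl⁻]/[HOCl] = 10^(pH − pKa) = 10^(8.19 − 7.6) = 3.89; fraction as HOCl = 1/(1 + 3.89) = 0.2045.
Free chlorine required for 2.95 ppm HOCl: 2.95 / 0.2045 = 14.43 ppm.
FC to add: 14.43 − 0.5 = 13.93 mg/L as Cl₂.
Cl₂ equivalent: 13.93 mg/L × 618,000 L = 8607 g.
Product at 63.3% available Cl: 8607 / 0.633 = 13,600 g.

13.6 kg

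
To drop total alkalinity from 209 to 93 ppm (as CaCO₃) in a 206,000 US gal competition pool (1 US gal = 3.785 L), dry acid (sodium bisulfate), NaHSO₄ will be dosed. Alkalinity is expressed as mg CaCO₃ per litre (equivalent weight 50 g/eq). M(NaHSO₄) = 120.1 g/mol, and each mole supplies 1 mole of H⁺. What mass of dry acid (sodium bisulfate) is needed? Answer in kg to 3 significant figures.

Volume: 206,000 US gal × 3.785 L/gal = 779,710 L.
Alkalinity to neutralize: (209 − 93) = 116 mg/L as CaCO₃ × 779,710 L = 90,450 g as CaCO₃.
Equivalents of H⁺ required: 90,450 ÷ 50 g/eq = 1809 eq = 1809 mol NaHSO₄.
Mass of NaHSO₄: 1809 × 120.1 = 217,300 g.

217 kg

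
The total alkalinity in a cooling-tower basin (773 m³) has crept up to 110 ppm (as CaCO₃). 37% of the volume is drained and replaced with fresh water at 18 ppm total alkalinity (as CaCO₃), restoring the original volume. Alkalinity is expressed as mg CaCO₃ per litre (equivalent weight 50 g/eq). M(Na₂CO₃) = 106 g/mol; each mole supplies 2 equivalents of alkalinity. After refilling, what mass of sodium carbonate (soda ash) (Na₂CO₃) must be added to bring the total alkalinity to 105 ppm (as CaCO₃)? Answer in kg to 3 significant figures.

Volume: 773 m³ = 773,000 L.
After draining 37% and refilling: 110 × 0.63 + 18 × 0.37 = 75.96 ppm.
Deficit to target: 105 − 75.96 = 29.04 mg/L.
As CaCO₃: 29.04 mg/L × 773,000 L = 22,450 g; ÷ 50 g/eq ÷ 2 = 224.5 mol Na₂CO₃.
Mass: 224.5 × 106 = 23,790 g.

23.8 kg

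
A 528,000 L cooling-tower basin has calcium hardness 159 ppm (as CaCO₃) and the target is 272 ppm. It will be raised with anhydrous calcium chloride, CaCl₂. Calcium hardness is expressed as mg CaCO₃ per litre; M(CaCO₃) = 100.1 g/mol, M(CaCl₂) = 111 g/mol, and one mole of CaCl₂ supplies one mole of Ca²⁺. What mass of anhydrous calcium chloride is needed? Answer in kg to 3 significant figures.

Hardness to add: (272 − 159) = 113 mg/L as CaCO₃ × 528,000 L = 59,660 g as CaCO₃.
Moles of Ca²⁺ (1 mol Ca²⁺ ≡ 1 mol CaCO₃): 59,660 / 100.1 g/mol = 596 mol.
Mass of CaCl₂: 596 × 111 = 66,160 g.

66.2 kg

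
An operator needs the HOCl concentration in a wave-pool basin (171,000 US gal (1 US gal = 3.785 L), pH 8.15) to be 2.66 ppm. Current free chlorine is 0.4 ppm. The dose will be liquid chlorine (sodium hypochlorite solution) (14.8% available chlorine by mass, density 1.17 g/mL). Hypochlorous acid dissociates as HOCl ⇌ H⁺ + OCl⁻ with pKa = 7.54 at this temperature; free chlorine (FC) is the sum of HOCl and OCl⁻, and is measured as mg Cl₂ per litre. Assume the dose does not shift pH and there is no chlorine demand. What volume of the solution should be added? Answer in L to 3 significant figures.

Volume: 171,000 US gal × 3.785 L/gal = 647,235 L.
[OCl⁻]/[HOCl] = 10^(pH − pKa) = 10^(8.15 − 7.54) = 4.074; fraction as HOCl = 1/(1 + 4.074) = 0.1971.
Free chlorine required for 2.66 ppm HOCl: 2.66 / 0.1971 = 13.5 ppm.
FC to add: 13.5 − 0.4 = 13.1 mg/L as Cl₂.
Cl₂ equivalent: 13.1 mg/L × 647,235 L = 8476 g.
Product at 14.8% available Cl: 8476 / 0.148 = 57,270 g.
Volume: 57,270 g ÷ 1.17 g/mL = 48,950 mL.

49.0 L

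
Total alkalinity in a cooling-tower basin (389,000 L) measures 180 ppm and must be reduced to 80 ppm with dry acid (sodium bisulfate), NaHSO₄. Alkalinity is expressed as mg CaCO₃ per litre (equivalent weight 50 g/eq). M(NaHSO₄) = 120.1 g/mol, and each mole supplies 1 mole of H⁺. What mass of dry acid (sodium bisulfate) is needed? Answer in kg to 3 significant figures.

93.4 kg

Alkalinity to neutralize: (180 − 80) = 100 mg/L as CaCO₃ × 389,000 L = 38,900 g as CaCO₃.
Equivalents of H⁺ required: 38,900 ÷ 50 g/eq = 778 eq = 778 mol NaHSO₄.
Mass of NaHSO₄: 778 × 120.1 = 93,440 g.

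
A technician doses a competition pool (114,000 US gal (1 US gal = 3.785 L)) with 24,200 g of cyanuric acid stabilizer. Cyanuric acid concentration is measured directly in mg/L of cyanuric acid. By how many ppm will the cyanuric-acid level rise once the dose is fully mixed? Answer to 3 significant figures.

56.1 ppm

Volume: 114,000 US gal × 3.785 L/gal = 431,490 L.
Rise: 24,200 g / 431,490 L × 1000 = 56.08 mg/L.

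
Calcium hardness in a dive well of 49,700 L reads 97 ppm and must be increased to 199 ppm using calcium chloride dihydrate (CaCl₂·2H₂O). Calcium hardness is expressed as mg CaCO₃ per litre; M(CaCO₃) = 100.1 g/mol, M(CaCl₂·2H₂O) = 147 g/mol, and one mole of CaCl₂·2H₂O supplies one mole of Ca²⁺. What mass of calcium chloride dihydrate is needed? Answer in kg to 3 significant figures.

7.44 kg

Hardness to add: (199 − 97) = 102 mg/L as CaCO₃ × 49,700 L = 5069 g as CaCO₃.
Moles of Ca²⁺ (1 mol Ca²⁺ ≡ 1 mol CaCO₃): 5069 / 100.1 g/mol = 50.64 mol.
Mass of CaCl₂·2H₂O: 50.64 × 147 = 7445 g.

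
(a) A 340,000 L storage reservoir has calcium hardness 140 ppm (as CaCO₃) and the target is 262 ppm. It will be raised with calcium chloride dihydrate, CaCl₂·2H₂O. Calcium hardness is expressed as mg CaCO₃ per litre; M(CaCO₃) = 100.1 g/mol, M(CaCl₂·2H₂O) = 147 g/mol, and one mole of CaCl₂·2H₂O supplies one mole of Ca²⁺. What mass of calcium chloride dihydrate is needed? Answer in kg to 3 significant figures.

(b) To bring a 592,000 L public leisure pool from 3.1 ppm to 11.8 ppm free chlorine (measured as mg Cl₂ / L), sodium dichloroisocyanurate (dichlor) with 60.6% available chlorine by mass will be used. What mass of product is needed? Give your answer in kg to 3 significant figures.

(a) Hardness to add: (262 − 140) = 122 mg/L as CaCO₃ × 340,000 L = 41,480 g as CaCO₃.
(a) Moles of Ca²⁺ (1 mol Ca²⁺ ≡ 1 mol CaCO₃): 41,480 / 100.1 g/mol = 414.4 mol.
(a) Mass of CaCl₂·2H₂O: 414.4 × 147 = 60,910 g.

(b) Chlorine deficit: 11.8 − 3.1 = 8.7 ppm = 8.7 mg/L as Cl₂.
(b) Cl₂ equivalent needed: 8.7 mg/L × 592,000 L = 5,150,000 mg = 5150 g.
(b) Product at 60.6% available chlorine: 5150 / 0.606 = 8499 g.

(a) 60.9 kg; (b) 8.50 kg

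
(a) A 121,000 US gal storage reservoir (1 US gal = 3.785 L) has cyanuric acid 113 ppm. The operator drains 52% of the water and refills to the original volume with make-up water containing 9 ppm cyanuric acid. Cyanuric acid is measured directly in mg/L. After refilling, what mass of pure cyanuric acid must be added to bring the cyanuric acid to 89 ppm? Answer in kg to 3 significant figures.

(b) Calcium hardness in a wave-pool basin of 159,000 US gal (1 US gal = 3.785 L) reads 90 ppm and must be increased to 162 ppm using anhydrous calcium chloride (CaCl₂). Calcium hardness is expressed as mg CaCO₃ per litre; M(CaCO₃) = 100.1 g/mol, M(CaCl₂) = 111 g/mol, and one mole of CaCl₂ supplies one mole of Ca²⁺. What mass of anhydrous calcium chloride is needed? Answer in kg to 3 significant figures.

(a) 13.8 kg; (b) 48.0 kg

(a) Volume: 121,000 US gal × 3.785 L/gal = 457,985 L.
(a) After draining 52% and refilling: 113 × 0.48 + 9 × 0.52 = 58.92 ppm.
(a) Deficit to target: 89 − 58.92 = 30.08 mg/L.
(a) Mass: 30.08 mg/L × 457,985 L = 13,780 g cyanuric acid.

(b) Volume: 159,000 US gal × 3.785 L/gal = 601,815 L.
(b) Hardness to add: (162 − 90) = 72 mg/L as CaCO₃ × 601,815 L = 43,330 g as CaCO₃.
(b) Moles of Ca²⁺ (1 mol Ca²⁺ ≡ 1 mol CaCO₃): 43,330 / 100.1 g/mol = 432.9 mol.
(b) Mass of CaCl₂: 432.9 × 111 = 48,050 g.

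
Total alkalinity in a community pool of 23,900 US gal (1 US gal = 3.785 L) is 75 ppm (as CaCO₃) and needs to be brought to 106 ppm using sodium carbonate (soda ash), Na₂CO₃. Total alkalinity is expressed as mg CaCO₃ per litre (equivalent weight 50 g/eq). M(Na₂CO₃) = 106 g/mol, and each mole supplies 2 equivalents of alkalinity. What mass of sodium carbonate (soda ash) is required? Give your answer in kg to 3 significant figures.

2.97 kg

Volume: 23,900 US gal × 3.785 L/gal = 90,462 L.
Alkalinity to add: (106 − 75) = 31 mg/L as CaCO₃ × 90,462 L = 2804 g as CaCO₃.
Equivalents: 2804 g ÷ 50 g/eq = 56.09 eq.
Each mole of Na₂CO₃ supplies 2 eq, so 56.09 / 2 = 28.04 mol.
Mass: 28.04 mol × 106 g/mol = 2973 g.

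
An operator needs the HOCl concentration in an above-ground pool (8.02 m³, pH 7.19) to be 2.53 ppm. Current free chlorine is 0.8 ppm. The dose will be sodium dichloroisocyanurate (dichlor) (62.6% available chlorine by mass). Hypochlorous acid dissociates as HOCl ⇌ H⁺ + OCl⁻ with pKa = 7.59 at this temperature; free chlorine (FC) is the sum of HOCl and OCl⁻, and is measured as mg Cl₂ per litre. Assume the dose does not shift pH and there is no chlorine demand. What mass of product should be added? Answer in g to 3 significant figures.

35.1 g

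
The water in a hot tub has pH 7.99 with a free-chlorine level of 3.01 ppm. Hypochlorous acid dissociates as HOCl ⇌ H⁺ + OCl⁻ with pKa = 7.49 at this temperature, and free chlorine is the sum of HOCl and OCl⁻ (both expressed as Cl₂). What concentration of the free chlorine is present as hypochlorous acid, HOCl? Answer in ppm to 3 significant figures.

0.723 ppm

[OCl⁻]/[HOCl] = 10^(pH − pKa) = 10^(7.99 − 7.49) = 10^0.50 = 3.162.
Fraction as HOCl = 1 / (1 + 3.162) = 0.2403.
HOCl = 0.2403 × 3.01 ppm = 0.7232 ppm.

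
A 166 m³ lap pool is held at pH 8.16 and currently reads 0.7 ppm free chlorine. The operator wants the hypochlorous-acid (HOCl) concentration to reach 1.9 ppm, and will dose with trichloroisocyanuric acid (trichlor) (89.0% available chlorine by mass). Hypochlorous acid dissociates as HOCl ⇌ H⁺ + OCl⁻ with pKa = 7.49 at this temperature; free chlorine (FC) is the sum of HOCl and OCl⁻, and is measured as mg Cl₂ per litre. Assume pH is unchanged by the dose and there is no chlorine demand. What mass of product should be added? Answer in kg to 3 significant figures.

1.88 kg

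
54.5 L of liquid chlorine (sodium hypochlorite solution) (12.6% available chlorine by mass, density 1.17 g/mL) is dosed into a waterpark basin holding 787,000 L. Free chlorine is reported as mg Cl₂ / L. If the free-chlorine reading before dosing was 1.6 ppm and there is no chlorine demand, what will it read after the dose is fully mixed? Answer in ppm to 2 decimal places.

Mass of solution: 54.5 L × 1000 mL/L × 1.17 g/mL = 63,760 g.
Available chlorine delivered: 63,760 g × 0.126 = 8034 g as Cl₂.
Concentration rise: 8034 g / 787,000 L = 10.21 mg/L = 10.21 ppm.
Final FC: 1.6 + 10.21 = 11.81 ppm.

11.81 ppm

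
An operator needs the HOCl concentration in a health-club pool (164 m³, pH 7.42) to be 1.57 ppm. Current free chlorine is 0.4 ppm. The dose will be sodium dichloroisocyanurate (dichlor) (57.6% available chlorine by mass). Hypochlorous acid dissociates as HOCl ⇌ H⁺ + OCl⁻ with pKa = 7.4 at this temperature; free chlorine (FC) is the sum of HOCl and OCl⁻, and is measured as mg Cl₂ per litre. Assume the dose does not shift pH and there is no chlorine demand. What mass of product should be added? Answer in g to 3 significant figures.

Volume: 164 m³ = 164,000 L.
[OCl⁻]/[HOCl] = 10^(pH − pKa) = 10^(7.42 − 7.4) = 1.047; fraction as HOCl = 1/(1 + 1.047) = 0.4885.
Free chlorine required for 1.57 ppm HOCl: 1.57 / 0.4885 = 3.214 ppm.
FC to add: 3.214 − 0.4 = 2.814 mg/L as Cl₂.
Cl₂ equivalent: 2.814 mg/L × 164,000 L = 461.5 g.
Product at 57.6% available Cl: 461.5 / 0.576 = 801.2 g.

801 g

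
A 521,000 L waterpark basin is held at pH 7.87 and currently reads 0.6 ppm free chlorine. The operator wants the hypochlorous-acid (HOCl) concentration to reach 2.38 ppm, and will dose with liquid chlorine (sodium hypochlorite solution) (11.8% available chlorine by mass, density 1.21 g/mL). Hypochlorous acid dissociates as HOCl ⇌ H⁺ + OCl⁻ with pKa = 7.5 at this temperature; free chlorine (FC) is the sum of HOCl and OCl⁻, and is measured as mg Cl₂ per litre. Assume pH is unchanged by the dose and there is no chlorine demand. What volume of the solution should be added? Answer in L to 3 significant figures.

26.9 L

[OCl⁻]/[HOCl] = 10^(pH − pKa) = 10^(7.87 − 7.5) = 2.344; fraction as HOCl = 1/(1 + 2.344) = 0.299.
Free chlorine required for 2.38 ppm HOCl: 2.38 / 0.299 = 7.959 ppm.
FC to add: 7.959 − 0.6 = 7.359 mg/L as Cl₂.
Cl₂ equivalent: 7.359 mg/L × 521,000 L = 3834 g.
Product at 11.8% available Cl: 3834 / 0.118 = 32,490 g.
Volume: 32,490 g ÷ 1.21 g/mL = 26,850 mL.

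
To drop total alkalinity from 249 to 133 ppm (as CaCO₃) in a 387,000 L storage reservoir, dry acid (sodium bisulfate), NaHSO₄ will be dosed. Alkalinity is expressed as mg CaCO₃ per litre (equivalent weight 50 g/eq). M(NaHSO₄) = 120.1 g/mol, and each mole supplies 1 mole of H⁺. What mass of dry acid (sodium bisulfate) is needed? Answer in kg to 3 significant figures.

108 kg

Alkalinity to neutralize: (249 − 133) = 116 mg/L as CaCO₃ × 387,000 L = 44,890 g as CaCO₃.
Equivalents of H⁺ required: 44,890 ÷ 50 g/eq = 897.8 eq = 897.8 mol NaHSO₄.
Mass of NaHSO₄: 897.8 × 120.1 = 107,800 g.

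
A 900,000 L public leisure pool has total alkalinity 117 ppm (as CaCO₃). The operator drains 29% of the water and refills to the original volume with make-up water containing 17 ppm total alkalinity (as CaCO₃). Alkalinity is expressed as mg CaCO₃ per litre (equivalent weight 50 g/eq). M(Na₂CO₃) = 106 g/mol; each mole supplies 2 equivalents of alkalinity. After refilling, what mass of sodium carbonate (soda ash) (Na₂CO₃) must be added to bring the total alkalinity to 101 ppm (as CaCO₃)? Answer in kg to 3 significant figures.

12.4 kg

After draining 29% and refilling: 117 × 0.71 + 17 × 0.29 = 88 ppm.
Deficit to target: 101 − 88 = 13 mg/L.
As CaCO₃: 13 mg/L × 900,000 L = 11,700 g; ÷ 50 g/eq ÷ 2 = 117 mol Na₂CO₃.
Mass: 117 × 106 = 12,400 g.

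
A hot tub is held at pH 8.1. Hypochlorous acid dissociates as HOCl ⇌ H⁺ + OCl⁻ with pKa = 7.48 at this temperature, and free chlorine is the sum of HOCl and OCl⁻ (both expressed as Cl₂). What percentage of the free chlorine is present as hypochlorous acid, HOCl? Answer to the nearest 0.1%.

[OCl⁻]/[HOCl] = 10^(pH − pKa) = 10^(8.1 − 7.48) = 10^0.62 = 4.169.
Fraction as HOCl = 1 / (1 + 4.169) = 0.1935.

19.3%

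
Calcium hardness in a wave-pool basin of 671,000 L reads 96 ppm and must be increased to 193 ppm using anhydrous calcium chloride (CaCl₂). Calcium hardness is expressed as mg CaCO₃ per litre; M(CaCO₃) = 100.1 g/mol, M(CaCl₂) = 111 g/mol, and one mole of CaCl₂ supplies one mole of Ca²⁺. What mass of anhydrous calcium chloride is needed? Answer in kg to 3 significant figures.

Hardness to add: (193 − 96) = 97 mg/L as CaCO₃ × 671,000 L = 65,090 g as CaCO₃.
Moles of Ca²⁺ (1 mol Ca²⁺ ≡ 1 mol CaCO₃): 65,090 / 100.1 g/mol = 650.2 mol.
Mass of CaCl₂: 650.2 × 111 = 72,170 g.

72.2 kg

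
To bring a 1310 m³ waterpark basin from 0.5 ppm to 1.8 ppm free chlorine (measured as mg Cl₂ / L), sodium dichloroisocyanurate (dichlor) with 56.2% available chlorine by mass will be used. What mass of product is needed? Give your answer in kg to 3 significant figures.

3.03 kg

Volume: 1310 m³ = 1,310,000 L.
Chlorine deficit: 1.8 − 0.5 = 1.3 ppm = 1.3 mg/L as Cl₂.
Cl₂ equivalent needed: 1.3 mg/L × 1,310,000 L = 1,703,000 mg = 1703 g.
Product at 56.2% available chlorine: 1703 / 0.562 = 3030 g.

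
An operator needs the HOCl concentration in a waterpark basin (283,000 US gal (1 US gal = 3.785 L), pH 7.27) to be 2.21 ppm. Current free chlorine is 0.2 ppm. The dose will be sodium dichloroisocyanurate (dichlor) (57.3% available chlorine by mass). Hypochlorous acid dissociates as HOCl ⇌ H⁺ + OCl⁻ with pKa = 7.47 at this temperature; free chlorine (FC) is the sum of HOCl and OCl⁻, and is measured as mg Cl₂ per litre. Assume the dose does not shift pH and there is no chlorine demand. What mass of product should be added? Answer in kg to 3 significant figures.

6.36 kg

Volume: 283,000 US gal × 3.785 L/gal = 1,071,155 L.
[OCl⁻]/[HOCl] = 10^(pH − pKa) = 10^(7.27 − 7.47) = 0.631; fraction as HOCl = 1/(1 + 0.631) = 0.6131.
Free chlorine required for 2.21 ppm HOCl: 2.21 / 0.6131 = 3.604 ppm.
FC to add: 3.604 − 0.2 = 3.404 mg/L as Cl₂.
Cl₂ equivalent: 3.404 mg/L × 1,071,155 L = 3647 g.
Product at 57.3% available Cl: 3647 / 0.573 = 6364 g.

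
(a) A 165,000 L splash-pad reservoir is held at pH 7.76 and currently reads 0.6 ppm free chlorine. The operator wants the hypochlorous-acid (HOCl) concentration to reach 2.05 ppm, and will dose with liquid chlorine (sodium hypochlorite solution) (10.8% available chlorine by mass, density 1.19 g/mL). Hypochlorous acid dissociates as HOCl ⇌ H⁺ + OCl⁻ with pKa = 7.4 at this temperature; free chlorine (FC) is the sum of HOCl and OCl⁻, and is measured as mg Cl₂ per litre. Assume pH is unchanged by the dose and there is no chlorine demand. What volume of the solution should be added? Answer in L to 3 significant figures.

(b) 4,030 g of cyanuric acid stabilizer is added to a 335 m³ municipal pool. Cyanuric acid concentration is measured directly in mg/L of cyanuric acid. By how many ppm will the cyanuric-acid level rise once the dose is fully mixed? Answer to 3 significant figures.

(a) [OCl⁻]/[HOCl] = 10^(pH − pKa) = 10^(7.76 − 7.4) = 2.291; fraction as HOCl = 1/(1 + 2.291) = 0.3039.
(a) Free chlorine required for 2.05 ppm HOCl: 2.05 / 0.3039 = 6.746 ppm.
(a) FC to add: 6.746 − 0.6 = 6.146 mg/L as Cl₂.
(a) Cl₂ equivalent: 6.146 mg/L × 165,000 L = 1014 g.
(a) Product at 10.8% available Cl: 1014 / 0.108 = 9390 g.
(a) Volume: 9390 g ÷ 1.19 g/mL = 7891 mL.

(b) Volume: 335 m³ = 335,000 L.
(b) Rise: 4,030 g / 335,000 L × 1000 = 12.03 mg/L.

(a) 7.89 L; (b) 12.0 ppm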